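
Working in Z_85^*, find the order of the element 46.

Since 46 ∈ (Z/85Z)^×, its order divides φ(85) = φ(5·17) = (5−1)·(17−1) = 4·16 = 64 = 2^6.
Divisors of 64: 1, 2, 4, 8, 16, 32, 64.
Evaluate successive powers at the divisors of 64:
46^1 ≡ 46 (mod 85)
46^2 ≡ 76 (mod 85)
46^4 ≡ 81 (mod 85)
46^8 ≡ 16 (mod 85)
46^16 ≡ 1 (mod 85) ✓
Hence ord(46) = 16.

16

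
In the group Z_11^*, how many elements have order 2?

1

φ(11) = 11 − 1 = 10 = 2 · 5.
In a cyclic group of order 10, there are φ(d) elements of order d for each divisor d of 10, and zero for non-divisors.
2 | 10, and φ(2) = 2 − 1 = 1.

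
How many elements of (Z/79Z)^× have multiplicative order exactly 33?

0

φ(79) = 79 − 1 = 78 = 2 · 3 · 13.
In a cyclic group of order 78, there are φ(d) elements of order d for each divisor d of 78, and zero for non-divisors.
33 does not divide 78, so no element of (Z/79Z)^× has order 33.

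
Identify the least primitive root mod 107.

φ(107) = 107 − 1 = 106 = 2 · 53.
Test candidates g = 2, 3, … against the prime factors q ∈ {2, 53} of φ(107): g is a generator iff g^(106/q) ≢ 1 for every such q.
g = 2: 2^53 ≡ 106; 2^2 ≡ 4 — none is 1, so 2 is a primitive root.
The smallest primitive root modulo 107 is 2.

2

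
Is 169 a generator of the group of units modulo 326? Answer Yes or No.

No

φ(326) = φ(2)·φ(163) = 1·162 = 162 = 2 · 3^4.
An element g generates (Z/326Z)^× iff g^(162/q) ≢ 1 (mod 326) for each prime q ∈ {2, 3}.
169^81 ≡ 1 (mod 326)  [q = 2: ≡ 1 ✗]
169^54 ≡ 1 (mod 326)  [q = 3: ≡ 1 ✗]
The check at q = 2 fails, so 169 generates a proper subgroup.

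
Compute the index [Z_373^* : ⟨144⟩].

12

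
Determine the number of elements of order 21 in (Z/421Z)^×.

φ(421) = 421 − 1 = 420 = 2^2 · 3 · 5 · 7.
In a cyclic group of order 420, there are φ(d) elements of order d for each divisor d of 420, and zero for non-divisors.
21 = 3 · 7 divides 420, and φ(21) = 12.

12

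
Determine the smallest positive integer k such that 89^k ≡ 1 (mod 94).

23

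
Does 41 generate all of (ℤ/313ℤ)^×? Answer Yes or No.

φ(313) = 313 − 1 = 312 = 2^3 · 3 · 13.
It suffices to check that the order of 41 is not a proper divisor of 312: compute 41^(312/q) for q ∈ {2, 3, 13}.
41^156 ≡ 312 (mod 313)  [q = 2: ≢ 1 ✓]
41^104 ≡ 98 (mod 313)  [q = 3: ≢ 1 ✓]
41^24 ≡ 103 (mod 313)  [q = 13: ≢ 1 ✓]
All checks pass, so 41 has order 312 and is a primitive root modulo 313.

Yes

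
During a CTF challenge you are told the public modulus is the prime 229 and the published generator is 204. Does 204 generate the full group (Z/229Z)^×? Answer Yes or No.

φ(229) = 229 − 1 = 228 = 2^2 · 3 · 19.
Test 204^(228/q) mod 229 for each prime factor q of 228:
204^114 ≡ 1 (mod 229)  [q = 2: ≡ 1 ✗]
204^76 ≡ 134 (mod 229)  [q = 3: ≢ 1 ✓]
204^12 ≡ 57 (mod 229)  [q = 19: ≢ 1 ✓]
The check at q = 2 fails, so 204 generates a proper subgroup.

No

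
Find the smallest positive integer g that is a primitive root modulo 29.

2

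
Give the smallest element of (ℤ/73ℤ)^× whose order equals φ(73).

5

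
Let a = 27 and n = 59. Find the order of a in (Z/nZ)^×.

Since 27 ∈ (Z/59Z)^×, its order divides φ(59) = 59 − 1 = 58 = 2 · 29.
Divisors of 58: 1, 2, 29, 58.
Check 27^d mod 59 for each divisor in increasing order:
27^1 ≡ 27 (mod 59)
27^2 ≡ 21 (mod 59)
27^29 ≡ 1 (mod 59) ✓
Therefore the multiplicative order of 27 modulo 59 is 29.

29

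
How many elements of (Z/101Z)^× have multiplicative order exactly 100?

40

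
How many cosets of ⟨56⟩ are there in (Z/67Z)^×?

2

ord(56) | φ(67) = 67 − 1 = 66 = 2 · 3 · 11.
Divisors of 66: 1, 2, 3, 6, 11, 22, 33, 66.
Test each divisor d:
56^1 ≡ 56
56^2 ≡ 54
56^3 ≡ 9
56^6 ≡ 14
56^11 ≡ 37
56^22 ≡ 29
56^33 ≡ 1
So ord_67(56) = 33, hence |⟨56⟩| = 33.
[(Z/67Z)^× : ⟨56⟩] = 66/33 = 2.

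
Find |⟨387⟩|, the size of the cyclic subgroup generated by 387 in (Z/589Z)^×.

Since 387 ∈ (Z/589Z)^×, its order divides φ(589) = φ(19·31) = (19−1)·(31−1) = 18·30 = 540 = 2^2 · 3^3 · 5.
Divisors of 540: 1, 2, 3, 4, 5, 6, 9, 10, 12, 15, 18, 20, 27, 30, 36, 45, 54, 60, 90, 108, 135, 180, 270, 540.
Test each divisor d:
387^1 ≡ 387 (mod 589)
387^2 ≡ 163 (mod 589)
387^3 ≡ 58 (mod 589)
387^4 ≡ 64 (mod 589)
387^5 ≡ 30 (mod 589)
387^6 ≡ 419 (mod 589)
387^9 ≡ 153 (mod 589)
387^10 ≡ 311 (mod 589)
387^12 ≡ 39 (mod 589)
387^15 ≡ 495 (mod 589)
387^18 ≡ 438 (mod 589)
387^20 ≡ 125 (mod 589)
387^27 ≡ 457 (mod 589)
387^30 ≡ 1 (mod 589) ✓
Therefore the multiplicative order of 387 modulo 589 is 30.

30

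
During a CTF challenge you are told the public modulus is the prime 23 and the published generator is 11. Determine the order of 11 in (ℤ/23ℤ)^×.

ord(11) | φ(23) = 23 − 1 = 22 = 2 · 11.
Divisors of 22: 1, 2, 11, 22.
Compute 11^d (mod 23) for the divisors d until we hit 1:
11^1 ≡ 11
11^2 ≡ 6
11^11 ≡ 22
11^22 ≡ 1
Hence ord(11) = 22.

22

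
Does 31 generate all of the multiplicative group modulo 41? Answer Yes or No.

No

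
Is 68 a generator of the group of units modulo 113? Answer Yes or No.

Yes

φ(113) = 113 − 1 = 112 = 2^4 · 7.
An element g generates (Z/113Z)^× iff g^(112/q) ≢ 1 (mod 113) for each prime q ∈ {2, 7}.
68^56 ≡ 112 (mod 113)  [q = 2: ≢ 1 ✓]
68^16 ≡ 49 (mod 113)  [q = 7: ≢ 1 ✓]
None equal 1, so ord_113(68) = 112: 68 is a primitive root.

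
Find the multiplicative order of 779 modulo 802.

Since 779 ∈ (Z/802Z)^×, its order divides φ(802) = φ(2)·φ(401) = 1·400 = 400 = 2^4 · 5^2.
Divisors of 400: 1, 2, 4, 5, 8, 10, 16, 20, 25, 40, 50, 80, 100, 200, 400.
Compute 779^d (mod 802) for the divisors d until we hit 1:
779^1 ≡ 779
779^2 ≡ 529
779^4 ≡ 745
779^5 ≡ 509
779^8 ≡ 41
779^10 ≡ 35
779^16 ≡ 77
779^20 ≡ 423
779^25 ≡ 371
779^40 ≡ 83
779^50 ≡ 499
779^80 ≡ 473
779^100 ≡ 381
779^200 ≡ 801
779^400 ≡ 1
Therefore the multiplicative order of 779 modulo 802 is 400.

400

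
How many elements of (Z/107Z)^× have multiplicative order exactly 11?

0

φ(107) = 107 − 1 = 106 = 2 · 53.
In a cyclic group of order 106, there are φ(d) elements of order d for each divisor d of 106, and zero for non-divisors.
Here 106 is not a multiple of 11, so there are no elements of order 11.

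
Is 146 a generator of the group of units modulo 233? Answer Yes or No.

Yes

φ(233) = 233 − 1 = 232 = 2^3 · 29.
Test 146^(232/q) mod 233 for each prime factor q of 232:
146^116 ≡ 232 (mod 233)  [q = 2: ≢ 1 ✓]
146^8 ≡ 19 (mod 233)  [q = 29: ≢ 1 ✓]
None equal 1, so ord_233(146) = 232: 146 is a primitive root.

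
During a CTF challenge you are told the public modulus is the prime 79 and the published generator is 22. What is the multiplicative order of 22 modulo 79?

13

The order of 22 must divide φ(79) = 79 − 1 = 78 = 2 · 3 · 13.
Divisors of 78: 1, 2, 3, 6, 13, 26, 39, 78.
Test each divisor d:
22^1 ≡ 22 (mod 79)
22^2 ≡ 10 (mod 79)
22^3 ≡ 62 (mod 79)
22^6 ≡ 52 (mod 79)
22^13 ≡ 1 (mod 79) ✓
The smallest such exponent is 13, so the order of 22 is 13.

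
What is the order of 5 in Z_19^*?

9

By Lagrange's theorem, ord_19(5) divides φ(19) = 19 − 1 = 18 = 2 · 3^2.
Divisors of 18: 1, 2, 3, 6, 9, 18.
Check 5^d mod 19 for each divisor in increasing order:
5^1 ≡ 5 (mod 19)
5^2 ≡ 6 (mod 19)
5^3 ≡ 11 (mod 19)
5^6 ≡ 7 (mod 19)
5^9 ≡ 1 (mod 19) ✓
So ord_19(5) = 9.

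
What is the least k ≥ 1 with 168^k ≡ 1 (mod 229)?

38

Since 168 ∈ (Z/229Z)^×, its order divides φ(229) = 229 − 1 = 228 = 2^2 · 3 · 19.
Divisors of 228: 1, 2, 3, 4, 6, 12, 19, 38, 57, 76, 114, 228.
Test each divisor d:
168^1 ≡ 168 (mod 229)
168^2 ≡ 57 (mod 229)
168^3 ≡ 187 (mod 229)
168^4 ≡ 43 (mod 229)
168^6 ≡ 161 (mod 229)
168^12 ≡ 44 (mod 229)
168^19 ≡ 228 (mod 229)
168^38 ≡ 1 (mod 229) ✓
Therefore the multiplicative order of 168 modulo 229 is 38.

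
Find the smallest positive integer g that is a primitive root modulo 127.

3

φ(127) = 127 − 1 = 126 = 2 · 3^2 · 7.
Test candidates g = 2, 3, … against the prime factors q ∈ {2, 3, 7} of φ(127): g is a generator iff g^(126/q) ≢ 1 for every such q.
g = 2: 2^63 ≡ 1 — hits 1, so not a primitive root.
g = 3: 3^63 ≡ 126; 3^42 ≡ 107; 3^18 ≡ 4 — none is 1, so 3 is a primitive root.
The smallest primitive root modulo 127 is 3.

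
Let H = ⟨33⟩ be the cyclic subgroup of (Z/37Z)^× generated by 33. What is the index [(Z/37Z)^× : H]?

ord(33) | φ(37) = 37 − 1 = 36 = 2^2 · 3^2.
Divisors of 36: 1, 2, 3, 4, 6, 9, 12, 18, 36.
Evaluate successive powers at the divisors of 36:
33^1 ≡ 33 (mod 37)
33^2 ≡ 16 (mod 37)
33^3 ≡ 10 (mod 37)
33^4 ≡ 34 (mod 37)
33^6 ≡ 26 (mod 37)
33^9 ≡ 1 (mod 37) ✓
So ord_37(33) = 9, hence |⟨33⟩| = 9.
[(Z/37Z)^× : ⟨33⟩] = 36/9 = 4.

4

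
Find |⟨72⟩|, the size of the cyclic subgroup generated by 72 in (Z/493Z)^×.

By Lagrange's theorem, ord_493(72) divides φ(493) = φ(17·29) = (17−1)·(29−1) = 16·28 = 448 = 2^6 · 7.
Divisors of 448: 1, 2, 4, 7, 8, 14, 16, 28, 32, 56, 64, 112, 224, 448.
Check 72^d mod 493 for each divisor in increasing order:
72^1 ≡ 72
72^2 ≡ 254
72^4 ≡ 426
72^7 ≡ 302
72^8 ≡ 52
72^14 ≡ 492
72^16 ≡ 239
72^28 ≡ 1
Hence ord(72) = 28.

28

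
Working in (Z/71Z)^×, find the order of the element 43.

ord(43) | φ(71) = 71 − 1 = 70 = 2 · 5 · 7.
Divisors of 70: 1, 2, 5, 7, 10, 14, 35, 70.
Compute 43^d (mod 71) for the divisors d until we hit 1:
43^1 ≡ 43
43^2 ≡ 3
43^5 ≡ 32
43^7 ≡ 25
43^10 ≡ 30
43^14 ≡ 57
43^35 ≡ 1
The smallest such exponent is 35, so the order of 43 is 35.

35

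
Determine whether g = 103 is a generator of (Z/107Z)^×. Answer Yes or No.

Yes

φ(107) = 107 − 1 = 106 = 2 · 53.
103 is a primitive root mod 107 iff 103^(φ(107)/q) ≢ 1 for every prime q | φ(107), i.e. q ∈ {2, 53}.
103^53 ≡ 106 (mod 107)  [q = 2: ≢ 1 ✓]
103^2 ≡ 16 (mod 107)  [q = 53: ≢ 1 ✓]
Every test exponent gives a nontrivial residue, hence 103 generates the full group.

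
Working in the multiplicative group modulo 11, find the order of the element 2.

10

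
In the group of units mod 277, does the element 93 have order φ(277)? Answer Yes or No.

φ(277) = 277 − 1 = 276 = 2^2 · 3 · 23.
Test 93^(276/q) mod 277 for each prime factor q of 276:
93^138 ≡ 276 (mod 277)  [q = 2: ≢ 1 ✓]
93^92 ≡ 116 (mod 277)  [q = 3: ≢ 1 ✓]
93^12 ≡ 30 (mod 277)  [q = 23: ≢ 1 ✓]
None equal 1, so ord_277(93) = 276: 93 is a primitive root.

Yes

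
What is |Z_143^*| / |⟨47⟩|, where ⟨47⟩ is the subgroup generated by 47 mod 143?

Since 47 ∈ (Z/143Z)^×, its order divides φ(143) = φ(11·13) = (11−1)·(13−1) = 10·12 = 120 = 2^3 · 3 · 5.
Divisors of 120: 1, 2, 3, 4, 5, 6, 8, 10, 12, 15, 20, 24, 30, 40, 60, 120.
Test each divisor d:
47^1 ≡ 47
47^2 ≡ 64
47^3 ≡ 5
47^4 ≡ 92
47^5 ≡ 34
47^6 ≡ 25
47^8 ≡ 27
47^10 ≡ 12
47^12 ≡ 53
47^15 ≡ 122
47^20 ≡ 1
The order of 47 is 20, so the subgroup it generates has 20 elements.
Index = |(Z/143Z)^×| / |⟨47⟩| = 120 / 20 = 6.

6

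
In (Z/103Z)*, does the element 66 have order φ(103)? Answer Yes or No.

No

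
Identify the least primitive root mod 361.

2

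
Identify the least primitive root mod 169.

φ(169) = φ(13^2) = 13·(13−1) = 156 = 2^2 · 3 · 13.
Test candidates g = 2, 3, … against the prime factors q ∈ {2, 3, 13} of φ(169): g is a generator iff g^(156/q) ≢ 1 for every such q.
g = 2: 2^78 ≡ 168; 2^52 ≡ 146; 2^12 ≡ 40 — none is 1, so 2 is a primitive root.
So 2 is the smallest generator of (Z/169Z)^×.

2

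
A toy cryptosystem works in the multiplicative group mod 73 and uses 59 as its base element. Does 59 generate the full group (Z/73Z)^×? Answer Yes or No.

φ(73) = 73 − 1 = 72 = 2^3 · 3^2.
Test 59^(72/q) mod 73 for each prime factor q of 72:
59^36 ≡ 72 (mod 73)  [q = 2: ≢ 1 ✓]
59^24 ≡ 64 (mod 73)  [q = 3: ≢ 1 ✓]
All checks pass, so 59 has order 72 and is a primitive root modulo 73.

Yes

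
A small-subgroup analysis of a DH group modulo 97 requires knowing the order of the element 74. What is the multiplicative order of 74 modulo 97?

By Lagrange's theorem, ord_97(74) divides φ(97) = 97 − 1 = 96 = 2^5 · 3.
Divisors of 96: 1, 2, 3, 4, 6, 8, 12, 16, 24, 32, 48, 96.
Compute 74^d (mod 97) for the divisors d until we hit 1:
74^1 ≡ 74 (mod 97)
74^2 ≡ 44 (mod 97)
74^3 ≡ 55 (mod 97)
74^4 ≡ 93 (mod 97)
74^6 ≡ 18 (mod 97)
74^8 ≡ 16 (mod 97)
74^12 ≡ 33 (mod 97)
74^16 ≡ 62 (mod 97)
74^24 ≡ 22 (mod 97)
74^32 ≡ 61 (mod 97)
74^48 ≡ 96 (mod 97)
74^96 ≡ 1 (mod 97) ✓
The smallest such exponent is 96, so the order of 74 is 96.

96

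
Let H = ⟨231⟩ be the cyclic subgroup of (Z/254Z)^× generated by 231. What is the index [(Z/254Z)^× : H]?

2

By Lagrange's theorem, ord_254(231) divides φ(254) = φ(2)·φ(127) = 1·126 = 126 = 2 · 3^2 · 7.
Divisors of 126: 1, 2, 3, 6, 7, 9, 14, 18, 21, 42, 63, 126.
Check 231^d mod 254 for each divisor in increasing order:
231^1 ≡ 231 (mod 254)
231^2 ≡ 21 (mod 254)
231^3 ≡ 25 (mod 254)
231^6 ≡ 117 (mod 254)
231^7 ≡ 103 (mod 254)
231^9 ≡ 131 (mod 254)
231^14 ≡ 195 (mod 254)
231^18 ≡ 143 (mod 254)
231^21 ≡ 19 (mod 254)
231^42 ≡ 107 (mod 254)
231^63 ≡ 1 (mod 254) ✓
So ord_254(231) = 63, hence |⟨231⟩| = 63.
Index = |(Z/254Z)^×| / |⟨231⟩| = 126 / 63 = 2.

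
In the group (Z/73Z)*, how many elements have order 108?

0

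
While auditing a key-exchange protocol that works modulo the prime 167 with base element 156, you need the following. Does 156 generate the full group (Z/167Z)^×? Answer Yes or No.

Yes

φ(167) = 167 − 1 = 166 = 2 · 83.
An element g generates (Z/167Z)^× iff g^(166/q) ≢ 1 (mod 167) for each prime q ∈ {2, 83}.
156^83 ≡ 166 (mod 167)  [q = 2: ≢ 1 ✓]
156^2 ≡ 121 (mod 167)  [q = 83: ≢ 1 ✓]
Every test exponent gives a nontrivial residue, hence 156 generates the full group.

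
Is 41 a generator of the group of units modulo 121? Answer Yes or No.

Yes

φ(121) = φ(11^2) = 11·(11−1) = 110 = 2 · 5 · 11.
Test 41^(110/q) mod 121 for each prime factor q of 110:
41^55 ≡ 120 (mod 121)  [q = 2: ≢ 1 ✓]
41^22 ≡ 9 (mod 121)  [q = 5: ≢ 1 ✓]
41^10 ≡ 56 (mod 121)  [q = 11: ≢ 1 ✓]
All checks pass, so 41 has order 110 and is a primitive root modulo 121.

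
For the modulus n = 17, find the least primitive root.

3

φ(17) = 17 − 1 = 16 = 2^4.
g is a primitive root iff g^(16/q) ≢ 1 (mod 17) for each prime q ∈ {2}.
g = 2: 2^8 ≡ 1 — hits 1, so not a primitive root.
g = 3: 3^8 ≡ 16 — none is 1, so 3 is a primitive root.
Hence the least primitive root of 17 is 3.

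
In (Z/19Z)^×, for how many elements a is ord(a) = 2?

1

φ(19) = 19 − 1 = 18 = 2 · 3^2.
Since (Z/19Z)^× is cyclic of order 18, the number of elements of order d is φ(d) when d | 18 and 0 otherwise.
2 | 18, and φ(2) = 2 − 1 = 1.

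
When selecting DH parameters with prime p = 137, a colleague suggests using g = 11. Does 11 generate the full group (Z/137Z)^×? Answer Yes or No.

No

φ(137) = 137 − 1 = 136 = 2^3 · 17.
Test 11^(136/q) mod 137 for each prime factor q of 136:
11^68 ≡ 1 (mod 137)  [q = 2: ≡ 1 ✗]
11^8 ≡ 50 (mod 137)  [q = 17: ≢ 1 ✓]
The check at q = 2 fails, so 11 generates a proper subgroup.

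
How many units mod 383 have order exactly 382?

φ(383) = 383 − 1 = 382 = 2 · 191.
Since (Z/383Z)^× is cyclic of order 382, the number of elements of order d is φ(d) when d | 382 and 0 otherwise.
382 = 2 · 191 divides 382, and φ(382) = 190.

190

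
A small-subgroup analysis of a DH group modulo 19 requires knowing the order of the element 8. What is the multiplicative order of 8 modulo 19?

6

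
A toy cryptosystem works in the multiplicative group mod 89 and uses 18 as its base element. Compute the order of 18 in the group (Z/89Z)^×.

Since 18 ∈ (Z/89Z)^×, its order divides φ(89) = 89 − 1 = 88 = 2^3 · 11.
Divisors of 88: 1, 2, 4, 8, 11, 22, 44, 88.
Check 18^d mod 89 for each divisor in increasing order:
18^1 ≡ 18
18^2 ≡ 57
18^4 ≡ 45
18^8 ≡ 67
18^11 ≡ 34
18^22 ≡ 88
18^44 ≡ 1
The smallest such exponent is 44, so the order of 18 is 44.

44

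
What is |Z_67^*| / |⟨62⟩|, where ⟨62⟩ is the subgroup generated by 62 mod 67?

By Lagrange's theorem, ord_67(62) divides φ(67) = 67 − 1 = 66 = 2 · 3 · 11.
Divisors of 66: 1, 2, 3, 6, 11, 22, 33, 66.
Check 62^d mod 67 for each divisor in increasing order:
62^1 ≡ 62 (mod 67)
62^2 ≡ 25 (mod 67)
62^3 ≡ 9 (mod 67)
62^6 ≡ 14 (mod 67)
62^11 ≡ 1 (mod 67) ✓
Thus |⟨62⟩| = ord(62) = 11.
[(Z/67Z)^× : ⟨62⟩] = 66/11 = 6.

6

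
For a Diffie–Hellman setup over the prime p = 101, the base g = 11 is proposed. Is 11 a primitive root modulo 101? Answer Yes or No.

Yes

φ(101) = 101 − 1 = 100 = 2^2 · 5^2.
Test 11^(100/q) mod 101 for each prime factor q of 100:
11^50 ≡ 100 (mod 101)  [q = 2: ≢ 1 ✓]
11^20 ≡ 87 (mod 101)  [q = 5: ≢ 1 ✓]
None equal 1, so ord_101(11) = 100: 11 is a primitive root.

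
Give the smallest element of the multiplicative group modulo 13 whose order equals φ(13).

2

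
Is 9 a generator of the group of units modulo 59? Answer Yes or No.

No

φ(59) = 59 − 1 = 58 = 2 · 29.
9 is a primitive root mod 59 iff 9^(φ(59)/q) ≢ 1 for every prime q | φ(59), i.e. q ∈ {2, 29}.
9^29 ≡ 1 (mod 59)  [q = 2: ≡ 1 ✗]
9^2 ≡ 22 (mod 59)  [q = 29: ≢ 1 ✓]
9^29 ≡ 1 shows ord(9) | 29, strictly less than φ(59); not a primitive root.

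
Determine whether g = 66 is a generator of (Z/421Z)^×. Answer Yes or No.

φ(421) = 421 − 1 = 420 = 2^2 · 3 · 5 · 7.
An element g generates (Z/421Z)^× iff g^(420/q) ≢ 1 (mod 421) for each prime q ∈ {2, 3, 5, 7}.
66^210 ≡ 420 (mod 421)  [q = 2: ≢ 1 ✓]
66^140 ≡ 400 (mod 421)  [q = 3: ≢ 1 ✓]
66^84 ≡ 279 (mod 421)  [q = 5: ≢ 1 ✓]
66^60 ≡ 152 (mod 421)  [q = 7: ≢ 1 ✓]
All checks pass, so 66 has order 420 and is a primitive root modulo 421.

Yes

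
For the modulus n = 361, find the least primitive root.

φ(361) = φ(19^2) = 19·(19−1) = 342 = 2 · 3^2 · 19.
Test candidates g = 2, 3, … against the prime factors q ∈ {2, 3, 19} of φ(361): g is a generator iff g^(342/q) ≢ 1 for every such q.
g = 2: 2^171 ≡ 360; 2^114 ≡ 292; 2^18 ≡ 58 — none is 1, so 2 is a primitive root.
So 2 is the smallest generator of (Z/361Z)^×.

2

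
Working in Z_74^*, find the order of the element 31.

Since 31 ∈ (Z/74Z)^×, its order divides φ(74) = φ(2)·φ(37) = 1·36 = 36 = 2^2 · 3^2.
Divisors of 36: 1, 2, 3, 4, 6, 9, 12, 18, 36.
Compute 31^d (mod 74) for the divisors d until we hit 1:
31^1 ≡ 31 (mod 74)
31^2 ≡ 73 (mod 74)
31^3 ≡ 43 (mod 74)
31^4 ≡ 1 (mod 74) ✓
So ord_74(31) = 4.

4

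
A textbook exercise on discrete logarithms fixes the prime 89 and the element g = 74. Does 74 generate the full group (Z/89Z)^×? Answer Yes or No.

Yes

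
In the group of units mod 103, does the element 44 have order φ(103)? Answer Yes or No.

Yes

φ(103) = 103 − 1 = 102 = 2 · 3 · 17.
An element g generates (Z/103Z)^× iff g^(102/q) ≢ 1 (mod 103) for each prime q ∈ {2, 3, 17}.
44^51 ≡ 102 (mod 103)  [q = 2: ≢ 1 ✓]
44^34 ≡ 46 (mod 103)  [q = 3: ≢ 1 ✓]
44^6 ≡ 9 (mod 103)  [q = 17: ≢ 1 ✓]
Every test exponent gives a nontrivial residue, hence 44 generates the full group.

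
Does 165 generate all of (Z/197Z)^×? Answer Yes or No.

Yes

φ(197) = 197 − 1 = 196 = 2^2 · 7^2.
Test 165^(196/q) mod 197 for each prime factor q of 196:
165^98 ≡ 196 (mod 197)  [q = 2: ≢ 1 ✓]
165^28 ≡ 114 (mod 197)  [q = 7: ≢ 1 ✓]
Every test exponent gives a nontrivial residue, hence 165 generates the full group.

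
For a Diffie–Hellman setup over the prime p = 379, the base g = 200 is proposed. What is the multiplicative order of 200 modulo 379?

Since 200 ∈ (Z/379Z)^×, its order divides φ(379) = 379 − 1 = 378 = 2 · 3^3 · 7.
Divisors of 378: 1, 2, 3, 6, 7, 9, 14, 18, 21, 27, 42, 54, 63, 126, 189, 378.
Test each divisor d:
200^1 ≡ 200
200^2 ≡ 205
200^3 ≡ 68
200^6 ≡ 76
200^7 ≡ 40
200^9 ≡ 241
200^14 ≡ 84
200^18 ≡ 94
200^21 ≡ 328
200^27 ≡ 293
200^42 ≡ 327
200^54 ≡ 195
200^63 ≡ 378
200^126 ≡ 1
Hence ord(200) = 126.

126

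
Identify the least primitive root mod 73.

5

φ(73) = 73 − 1 = 72 = 2^3 · 3^2.
Test candidates g = 2, 3, … against the prime factors q ∈ {2, 3} of φ(73): g is a generator iff g^(72/q) ≢ 1 for every such q.
g = 2: 2^36 ≡ 1 — hits 1, so not a primitive root.
g = 3: 3^36 ≡ 1 — hits 1, so not a primitive root.
g = 4: 4^36 ≡ 1 — hits 1, so not a primitive root.
g = 5: 5^36 ≡ 72; 5^24 ≡ 8 — none is 1, so 5 is a primitive root.
So 5 is the smallest generator of (Z/73Z)^×.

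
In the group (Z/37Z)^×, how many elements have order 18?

6

φ(37) = 37 − 1 = 36 = 2^2 · 3^2.
Since (Z/37Z)^× is cyclic of order 36, the number of elements of order d is φ(d) when d | 36 and 0 otherwise.
18 = 2 · 3^2 divides 36, and φ(18) = 6.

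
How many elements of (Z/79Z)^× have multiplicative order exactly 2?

1

φ(79) = 79 − 1 = 78 = 2 · 3 · 13.
(Z/79Z)^× is cyclic (|G| = 78); a cyclic group of order m has exactly φ(d) elements of each order d | m, and none otherwise.
2 | 78, and φ(2) = 2 − 1 = 1.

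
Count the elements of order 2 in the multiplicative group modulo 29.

1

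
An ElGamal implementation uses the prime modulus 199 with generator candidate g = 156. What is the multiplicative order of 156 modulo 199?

18

By Lagrange's theorem, ord_199(156) divides φ(199) = 199 − 1 = 198 = 2 · 3^2 · 11.
Divisors of 198: 1, 2, 3, 6, 9, 11, 18, 22, 33, 66, 99, 198.
Evaluate successive powers at the divisors of 198:
156^1 ≡ 156 (mod 199)
156^2 ≡ 58 (mod 199)
156^3 ≡ 93 (mod 199)
156^6 ≡ 92 (mod 199)
156^9 ≡ 198 (mod 199)
156^11 ≡ 141 (mod 199)
156^18 ≡ 1 (mod 199) ✓
Therefore the multiplicative order of 156 modulo 199 is 18.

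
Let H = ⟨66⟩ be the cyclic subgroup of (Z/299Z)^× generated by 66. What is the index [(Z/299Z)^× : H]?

12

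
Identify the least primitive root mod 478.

7

φ(478) = φ(2)·φ(239) = 1·238 = 238 = 2 · 7 · 17.
g is a primitive root iff g^(238/q) ≢ 1 (mod 478) for each prime q ∈ {2, 7, 17}.
g = 2: gcd(2, 478) = 2 > 1, not a unit — skip.
g = 3: 3^119 ≡ 1 — hits 1, so not a primitive root.
g = 4: gcd(4, 478) = 2 > 1, not a unit — skip.
g = 5: 5^119 ≡ 1 — hits 1, so not a primitive root.
g = 6: gcd(6, 478) = 2 > 1, not a unit — skip.
g = 7: 7^119 ≡ 477; 7^34 ≡ 263; 7^14 ≡ 211 — none is 1, so 7 is a primitive root.
The smallest primitive root modulo 478 is 7.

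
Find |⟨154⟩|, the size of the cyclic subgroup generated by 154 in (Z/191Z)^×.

19

By Lagrange's theorem, ord_191(154) divides φ(191) = 191 − 1 = 190 = 2 · 5 · 19.
Divisors of 190: 1, 2, 5, 10, 19, 38, 95, 190.
Check 154^d mod 191 for each divisor in increasing order:
154^1 ≡ 154 (mod 191)
154^2 ≡ 32 (mod 191)
154^5 ≡ 121 (mod 191)
154^10 ≡ 125 (mod 191)
154^19 ≡ 1 (mod 191) ✓
Hence ord(154) = 19.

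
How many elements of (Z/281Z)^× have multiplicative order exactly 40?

φ(281) = 281 − 1 = 280 = 2^3 · 5 · 7.
In a cyclic group of order 280, there are φ(d) elements of order d for each divisor d of 280, and zero for non-divisors.
40 = 2^3 · 5 divides 280, and φ(40) = 16.

16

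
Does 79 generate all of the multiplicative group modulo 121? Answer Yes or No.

φ(121) = φ(11^2) = 11·(11−1) = 110 = 2 · 5 · 11.
An element g generates (Z/121Z)^× iff g^(110/q) ≢ 1 (mod 121) for each prime q ∈ {2, 5, 11}.
79^55 ≡ 120 (mod 121)  [q = 2: ≢ 1 ✓]
79^22 ≡ 81 (mod 121)  [q = 5: ≢ 1 ✓]
79^10 ≡ 78 (mod 121)  [q = 11: ≢ 1 ✓]
None equal 1, so ord_121(79) = 110: 79 is a primitive root.

Yes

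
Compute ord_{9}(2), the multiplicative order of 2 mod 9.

ord(2) | φ(9) = φ(3^2) = 3·(3−1) = 6 = 2 · 3.
Divisors of 6: 1, 2, 3, 6.
Compute 2^d (mod 9) for the divisors d until we hit 1:
2^1 ≡ 2 (mod 9)
2^2 ≡ 4 (mod 9)
2^3 ≡ 8 (mod 9)
2^6 ≡ 1 (mod 9) ✓
Hence ord(2) = 6.

6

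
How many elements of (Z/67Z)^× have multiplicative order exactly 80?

φ(67) = 67 − 1 = 66 = 2 · 3 · 11.
In a cyclic group of order 66, there are φ(d) elements of order d for each divisor d of 66, and zero for non-divisors.
Here 66 is not a multiple of 80, so there are no elements of order 80.

0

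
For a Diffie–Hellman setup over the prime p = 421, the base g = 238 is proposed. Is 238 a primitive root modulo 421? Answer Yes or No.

Yes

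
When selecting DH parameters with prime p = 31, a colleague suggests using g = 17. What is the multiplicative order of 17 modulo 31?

ord(17) | φ(31) = 31 − 1 = 30 = 2 · 3 · 5.
Divisors of 30: 1, 2, 3, 5, 6, 10, 15, 30.
Evaluate successive powers at the divisors of 30:
17^1 ≡ 17 (mod 31)
17^2 ≡ 10 (mod 31)
17^3 ≡ 15 (mod 31)
17^5 ≡ 26 (mod 31)
17^6 ≡ 8 (mod 31)
17^10 ≡ 25 (mod 31)
17^15 ≡ 30 (mod 31)
17^30 ≡ 1 (mod 31) ✓
Hence ord(17) = 30.

30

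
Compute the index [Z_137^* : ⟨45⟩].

The order of 45 must divide φ(137) = 137 − 1 = 136 = 2^3 · 17.
Divisors of 136: 1, 2, 4, 8, 17, 34, 68, 136.
Check 45^d mod 137 for each divisor in increasing order:
45^1 ≡ 45
45^2 ≡ 107
45^4 ≡ 78
45^8 ≡ 56
45^17 ≡ 10
45^34 ≡ 100
45^68 ≡ 136
45^136 ≡ 1
The order of 45 is 136, so the subgroup it generates has 136 elements.
[(Z/137Z)^× : ⟨45⟩] = 136/136 = 1.

1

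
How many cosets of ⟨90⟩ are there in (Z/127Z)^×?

7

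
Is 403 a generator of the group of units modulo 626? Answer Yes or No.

Yes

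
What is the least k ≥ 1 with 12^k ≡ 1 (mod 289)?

Since 12 ∈ (Z/289Z)^×, its order divides φ(289) = φ(17^2) = 17·(17−1) = 272 = 2^4 · 17.
Divisors of 272: 1, 2, 4, 8, 16, 17, 34, 68, 136, 272.
Test each divisor d:
12^1 ≡ 12
12^2 ≡ 144
12^4 ≡ 217
12^8 ≡ 271
12^16 ≡ 35
12^17 ≡ 131
12^34 ≡ 110
12^68 ≡ 251
12^136 ≡ 288
12^272 ≡ 1
So ord_289(12) = 272.

272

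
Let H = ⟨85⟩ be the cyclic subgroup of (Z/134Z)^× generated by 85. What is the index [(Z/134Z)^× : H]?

1

Since 85 ∈ (Z/134Z)^×, its order divides φ(134) = φ(2)·φ(67) = 1·66 = 66 = 2 · 3 · 11.
Divisors of 66: 1, 2, 3, 6, 11, 22, 33, 66.
Check 85^d mod 134 for each divisor in increasing order:
85^1 ≡ 85 (mod 134)
85^2 ≡ 123 (mod 134)
85^3 ≡ 3 (mod 134)
85^6 ≡ 9 (mod 134)
85^11 ≡ 105 (mod 134)
85^22 ≡ 37 (mod 134)
85^33 ≡ 133 (mod 134)
85^66 ≡ 1 (mod 134) ✓
So ord_134(85) = 66, hence |⟨85⟩| = 66.
Index = |(Z/134Z)^×| / |⟨85⟩| = 66 / 66 = 1.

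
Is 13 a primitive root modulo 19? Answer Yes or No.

Yes

φ(19) = 19 − 1 = 18 = 2 · 3^2.
13 is a primitive root mod 19 iff 13^(φ(19)/q) ≢ 1 for every prime q | φ(19), i.e. q ∈ {2, 3}.
13^9 ≡ 18 (mod 19)  [q = 2: ≢ 1 ✓]
13^6 ≡ 11 (mod 19)  [q = 3: ≢ 1 ✓]
Every test exponent gives a nontrivial residue, hence 13 generates the full group.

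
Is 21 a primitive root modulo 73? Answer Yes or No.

No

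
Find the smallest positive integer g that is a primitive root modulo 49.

3

φ(49) = φ(7^2) = 7·(7−1) = 42 = 2 · 3 · 7.
g is a primitive root iff g^(42/q) ≢ 1 (mod 49) for each prime q ∈ {2, 3, 7}.
g = 2: 2^21 ≡ 1 — hits 1, so not a primitive root.
g = 3: 3^21 ≡ 48; 3^14 ≡ 30; 3^6 ≡ 43 — none is 1, so 3 is a primitive root.
Hence the least primitive root of 49 is 3.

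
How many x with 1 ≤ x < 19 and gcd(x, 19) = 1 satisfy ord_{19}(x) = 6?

2

φ(19) = 19 − 1 = 18 = 2 · 3^2.
In a cyclic group of order 18, there are φ(d) elements of order d for each divisor d of 18, and zero for non-divisors.
6 = 2 · 3 divides 18, and φ(6) = 2.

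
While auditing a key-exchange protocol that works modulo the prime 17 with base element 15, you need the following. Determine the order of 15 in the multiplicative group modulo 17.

8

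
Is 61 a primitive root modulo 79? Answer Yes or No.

φ(79) = 79 − 1 = 78 = 2 · 3 · 13.
It suffices to check that the order of 61 is not a proper divisor of 78: compute 61^(78/q) for q ∈ {2, 3, 13}.
61^39 ≡ 78 (mod 79)  [q = 2: ≢ 1 ✓]
61^26 ≡ 1 (mod 79)  [q = 3: ≡ 1 ✗]
61^6 ≡ 38 (mod 79)  [q = 13: ≢ 1 ✓]
Since 61^26 ≡ 1, the order of 61 divides 26 < 78, so 61 is not a primitive root.

No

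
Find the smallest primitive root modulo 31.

φ(31) = 31 − 1 = 30 = 2 · 3 · 5.
g is a primitive root iff g^(30/q) ≢ 1 (mod 31) for each prime q ∈ {2, 3, 5}.
g = 2: 2^15 ≡ 1 — hits 1, so not a primitive root.
g = 3: 3^15 ≡ 30; 3^10 ≡ 25; 3^6 ≡ 16 — none is 1, so 3 is a primitive root.
Hence the least primitive root of 31 is 3.

3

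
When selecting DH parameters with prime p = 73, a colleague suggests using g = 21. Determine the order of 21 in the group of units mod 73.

24

The order of 21 must divide φ(73) = 73 − 1 = 72 = 2^3 · 3^2.
Divisors of 72: 1, 2, 3, 4, 6, 8, 9, 12, 18, 24, 36, 72.
Evaluate successive powers at the divisors of 72:
21^1 ≡ 21 (mod 73)
21^2 ≡ 3 (mod 73)
21^3 ≡ 63 (mod 73)
21^4 ≡ 9 (mod 73)
21^6 ≡ 27 (mod 73)
21^8 ≡ 8 (mod 73)
21^9 ≡ 22 (mod 73)
21^12 ≡ 72 (mod 73)
21^18 ≡ 46 (mod 73)
21^24 ≡ 1 (mod 73) ✓
The smallest such exponent is 24, so the order of 21 is 24.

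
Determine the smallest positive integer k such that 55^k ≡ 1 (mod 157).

156

ord(55) | φ(157) = 157 − 1 = 156 = 2^2 · 3 · 13.
Divisors of 156: 1, 2, 3, 4, 6, 12, 13, 26, 39, 52, 78, 156.
Compute 55^d (mod 157) for the divisors d until we hit 1:
55^1 ≡ 55 (mod 157)
55^2 ≡ 42 (mod 157)
55^3 ≡ 112 (mod 157)
55^4 ≡ 37 (mod 157)
55^6 ≡ 141 (mod 157)
55^12 ≡ 99 (mod 157)
55^13 ≡ 107 (mod 157)
55^26 ≡ 145 (mod 157)
55^39 ≡ 129 (mod 157)
55^52 ≡ 144 (mod 157)
55^78 ≡ 156 (mod 157)
55^156 ≡ 1 (mod 157) ✓
Hence ord(55) = 156.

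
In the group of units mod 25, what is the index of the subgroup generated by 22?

1

By Lagrange's theorem, ord_25(22) divides φ(25) = φ(5^2) = 5·(5−1) = 20 = 2^2 · 5.
Divisors of 20: 1, 2, 4, 5, 10, 20.
Compute 22^d (mod 25) for the divisors d until we hit 1:
22^1 ≡ 22 (mod 25)
22^2 ≡ 9 (mod 25)
22^4 ≡ 6 (mod 25)
22^5 ≡ 7 (mod 25)
22^10 ≡ 24 (mod 25)
22^20 ≡ 1 (mod 25) ✓
The order of 22 is 20, so the subgroup it generates has 20 elements.
[(Z/25Z)^× : ⟨22⟩] = 20/20 = 1.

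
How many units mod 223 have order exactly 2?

1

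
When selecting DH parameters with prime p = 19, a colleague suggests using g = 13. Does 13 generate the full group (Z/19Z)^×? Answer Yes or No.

Yes

φ(19) = 19 − 1 = 18 = 2 · 3^2.
It suffices to check that the order of 13 is not a proper divisor of 18: compute 13^(18/q) for q ∈ {2, 3}.
13^9 ≡ 18 (mod 19)  [q = 2: ≢ 1 ✓]
13^6 ≡ 11 (mod 19)  [q = 3: ≢ 1 ✓]
Every test exponent gives a nontrivial residue, hence 13 generates the full group.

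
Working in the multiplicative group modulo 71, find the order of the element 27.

35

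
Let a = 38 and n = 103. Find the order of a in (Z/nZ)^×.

51

By Lagrange's theorem, ord_103(38) divides φ(103) = 103 − 1 = 102 = 2 · 3 · 17.
Divisors of 102: 1, 2, 3, 6, 17, 34, 51, 102.
Check 38^d mod 103 for each divisor in increasing order:
38^1 ≡ 38 (mod 103)
38^2 ≡ 2 (mod 103)
38^3 ≡ 76 (mod 103)
38^6 ≡ 8 (mod 103)
38^17 ≡ 46 (mod 103)
38^34 ≡ 56 (mod 103)
38^51 ≡ 1 (mod 103) ✓
Therefore the multiplicative order of 38 modulo 103 is 51.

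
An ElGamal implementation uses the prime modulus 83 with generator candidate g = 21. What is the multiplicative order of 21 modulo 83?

41

ord(21) | φ(83) = 83 − 1 = 82 = 2 · 41.
Divisors of 82: 1, 2, 41, 82.
Compute 21^d (mod 83) for the divisors d until we hit 1:
21^1 ≡ 21 (mod 83)
21^2 ≡ 26 (mod 83)
21^41 ≡ 1 (mod 83) ✓
Hence ord(21) = 41.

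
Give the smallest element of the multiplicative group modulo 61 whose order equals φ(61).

2

φ(61) = 61 − 1 = 60 = 2^2 · 3 · 5.
g is a primitive root iff g^(60/q) ≢ 1 (mod 61) for each prime q ∈ {2, 3, 5}.
g = 2: 2^30 ≡ 60; 2^20 ≡ 47; 2^12 ≡ 9 — none is 1, so 2 is a primitive root.
The smallest primitive root modulo 61 is 2.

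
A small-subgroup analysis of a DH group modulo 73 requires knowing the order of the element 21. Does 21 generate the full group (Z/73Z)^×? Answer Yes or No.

No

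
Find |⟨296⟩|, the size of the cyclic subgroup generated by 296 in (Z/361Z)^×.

57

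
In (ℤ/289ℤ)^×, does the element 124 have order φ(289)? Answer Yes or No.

Yes

φ(289) = φ(17^2) = 17·(17−1) = 272 = 2^4 · 17.
Test 124^(272/q) mod 289 for each prime factor q of 272:
124^136 ≡ 288 (mod 289)  [q = 2: ≢ 1 ✓]
124^16 ≡ 239 (mod 289)  [q = 17: ≢ 1 ✓]
All checks pass, so 124 has order 272 and is a primitive root modulo 289.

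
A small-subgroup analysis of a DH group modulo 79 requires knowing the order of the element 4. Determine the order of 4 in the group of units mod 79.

39

ord(4) | φ(79) = 79 − 1 = 78 = 2 · 3 · 13.
Divisors of 78: 1, 2, 3, 6, 13, 26, 39, 78.
Evaluate successive powers at the divisors of 78:
4^1 ≡ 4 (mod 79)
4^2 ≡ 16 (mod 79)
4^3 ≡ 64 (mod 79)
4^6 ≡ 67 (mod 79)
4^13 ≡ 23 (mod 79)
4^26 ≡ 55 (mod 79)
4^39 ≡ 1 (mod 79) ✓
The smallest such exponent is 39, so the order of 4 is 39.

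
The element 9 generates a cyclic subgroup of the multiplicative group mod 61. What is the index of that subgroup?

12

ord(9) | φ(61) = 61 − 1 = 60 = 2^2 · 3 · 5.
Divisors of 60: 1, 2, 3, 4, 5, 6, 10, 12, 15, 20, 30, 60.
Compute 9^d (mod 61) for the divisors d until we hit 1:
9^1 ≡ 9 (mod 61)
9^2 ≡ 20 (mod 61)
9^3 ≡ 58 (mod 61)
9^4 ≡ 34 (mod 61)
9^5 ≡ 1 (mod 61) ✓
The order of 9 is 5, so the subgroup it generates has 5 elements.
The index is φ(61) / ord(9) = 60 / 5 = 12.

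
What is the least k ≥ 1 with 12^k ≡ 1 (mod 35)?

12

ord(12) | φ(35) = φ(5·7) = (5−1)·(7−1) = 4·6 = 24 = 2^3 · 3.
Divisors of 24: 1, 2, 3, 4, 6, 8, 12, 24.
Compute 12^d (mod 35) for the divisors d until we hit 1:
12^1 ≡ 12 (mod 35)
12^2 ≡ 4 (mod 35)
12^3 ≡ 13 (mod 35)
12^4 ≡ 16 (mod 35)
12^6 ≡ 29 (mod 35)
12^8 ≡ 11 (mod 35)
12^12 ≡ 1 (mod 35) ✓
Therefore the multiplicative order of 12 modulo 35 is 12.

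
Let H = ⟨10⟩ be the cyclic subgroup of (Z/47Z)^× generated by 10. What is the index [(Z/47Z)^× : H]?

The order of 10 must divide φ(47) = 47 − 1 = 46 = 2 · 23.
Divisors of 46: 1, 2, 23, 46.
Check 10^d mod 47 for each divisor in increasing order:
10^1 ≡ 10
10^2 ≡ 6
10^23 ≡ 46
10^46 ≡ 1
Thus |⟨10⟩| = ord(10) = 46.
Index = |(Z/47Z)^×| / |⟨10⟩| = 46 / 46 = 1.

1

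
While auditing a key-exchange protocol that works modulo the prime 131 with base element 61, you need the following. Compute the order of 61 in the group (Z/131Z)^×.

5

Since 61 ∈ (Z/131Z)^×, its order divides φ(131) = 131 − 1 = 130 = 2 · 5 · 13.
Divisors of 130: 1, 2, 5, 10, 13, 26, 65, 130.
Compute 61^d (mod 131) for the divisors d until we hit 1:
61^1 ≡ 61 (mod 131)
61^2 ≡ 53 (mod 131)
61^5 ≡ 1 (mod 131) ✓
The smallest such exponent is 5, so the order of 61 is 5.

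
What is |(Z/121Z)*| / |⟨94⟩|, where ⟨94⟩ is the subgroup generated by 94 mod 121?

11

By Lagrange's theorem, ord_121(94) divides φ(121) = φ(11^2) = 11·(11−1) = 110 = 2 · 5 · 11.
Divisors of 110: 1, 2, 5, 10, 11, 22, 55, 110.
Test each divisor d:
94^1 ≡ 94 (mod 121)
94^2 ≡ 3 (mod 121)
94^5 ≡ 120 (mod 121)
94^10 ≡ 1 (mod 121) ✓
The order of 94 is 10, so the subgroup it generates has 10 elements.
[(Z/121Z)^× : ⟨94⟩] = 110/10 = 11.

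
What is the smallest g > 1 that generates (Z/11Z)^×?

φ(11) = 11 − 1 = 10 = 2 · 5.
Test candidates g = 2, 3, … against the prime factors q ∈ {2, 5} of φ(11): g is a generator iff g^(10/q) ≢ 1 for every such q.
g = 2: 2^5 ≡ 10; 2^2 ≡ 4 — none is 1, so 2 is a primitive root.
So 2 is the smallest generator of (Z/11Z)^×.

2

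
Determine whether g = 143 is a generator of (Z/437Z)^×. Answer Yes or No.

437 = 19 · 23 is a product of two distinct odd primes, so (Z/437Z)^× ≅ (Z/19Z)^× × (Z/23Z)^× is not cyclic.
No primitive root modulo 437 exists; in particular 143 is not one.

No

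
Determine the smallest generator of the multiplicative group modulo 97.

5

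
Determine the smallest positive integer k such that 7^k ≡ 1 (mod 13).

12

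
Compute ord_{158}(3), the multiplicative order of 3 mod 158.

By Lagrange's theorem, ord_158(3) divides φ(158) = φ(2)·φ(79) = 1·78 = 78 = 2 · 3 · 13.
Divisors of 78: 1, 2, 3, 6, 13, 26, 39, 78.
Evaluate successive powers at the divisors of 78:
3^1 ≡ 3
3^2 ≡ 9
3^3 ≡ 27
3^6 ≡ 97
3^13 ≡ 103
3^26 ≡ 23
3^39 ≡ 157
3^78 ≡ 1
The smallest such exponent is 78, so the order of 3 is 78.

78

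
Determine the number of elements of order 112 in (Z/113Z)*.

48

φ(113) = 113 − 1 = 112 = 2^4 · 7.
Since (Z/113Z)^× is cyclic of order 112, the number of elements of order d is φ(d) when d | 112 and 0 otherwise.
112 = 2^4 · 7 divides 112, and φ(112) = 48.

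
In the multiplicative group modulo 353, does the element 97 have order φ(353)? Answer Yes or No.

No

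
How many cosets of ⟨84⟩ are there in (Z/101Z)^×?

Since 84 ∈ (Z/101Z)^×, its order divides φ(101) = 101 − 1 = 100 = 2^2 · 5^2.
Divisors of 100: 1, 2, 4, 5, 10, 20, 25, 50, 100.
Evaluate successive powers at the divisors of 100:
84^1 ≡ 84 (mod 101)
84^2 ≡ 87 (mod 101)
84^4 ≡ 95 (mod 101)
84^5 ≡ 1 (mod 101) ✓
The order of 84 is 5, so the subgroup it generates has 5 elements.
[(Z/101Z)^× : ⟨84⟩] = 100/5 = 20.

20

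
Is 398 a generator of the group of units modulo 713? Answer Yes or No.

713 = 23 · 31 is a product of two distinct odd primes, so (Z/713Z)^× ≅ (Z/23Z)^× × (Z/31Z)^× is not cyclic.
No primitive root modulo 713 exists; in particular 398 is not one.

No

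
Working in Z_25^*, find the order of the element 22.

20

By Lagrange's theorem, ord_25(22) divides φ(25) = φ(5^2) = 5·(5−1) = 20 = 2^2 · 5.
Divisors of 20: 1, 2, 4, 5, 10, 20.
Test each divisor d:
22^1 ≡ 22
22^2 ≡ 9
22^4 ≡ 6
22^5 ≡ 7
22^10 ≡ 24
22^20 ≡ 1
Therefore the multiplicative order of 22 modulo 25 is 20.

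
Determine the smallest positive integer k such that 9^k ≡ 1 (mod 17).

Since 9 ∈ (Z/17Z)^×, its order divides φ(17) = 17 − 1 = 16 = 2^4.
Divisors of 16: 1, 2, 4, 8, 16.
Compute 9^d (mod 17) for the divisors d until we hit 1:
9^1 ≡ 9
9^2 ≡ 13
9^4 ≡ 16
9^8 ≡ 1
Therefore the multiplicative order of 9 modulo 17 is 8.

8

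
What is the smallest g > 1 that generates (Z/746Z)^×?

φ(746) = φ(2)·φ(373) = 1·372 = 372 = 2^2 · 3 · 31.
Test candidates g = 2, 3, … against the prime factors q ∈ {2, 3, 31} of φ(746): g is a generator iff g^(372/q) ≢ 1 for every such q.
g = 2: gcd(2, 746) = 2 > 1, not a unit — skip.
g = 3: 3^186 ≡ 1 — hits 1, so not a primitive root.
g = 4: gcd(4, 746) = 2 > 1, not a unit — skip.
g = 5: 5^186 ≡ 745; 5^124 ≡ 657; 5^12 ≡ 189 — none is 1, so 5 is a primitive root.
So 5 is the smallest generator of (Z/746Z)^×.

5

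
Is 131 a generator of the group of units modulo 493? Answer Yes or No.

No

493 = 17 · 29 is a product of two distinct odd primes, so (Z/493Z)^× ≅ (Z/17Z)^× × (Z/29Z)^× is not cyclic.
No primitive root modulo 493 exists; in particular 131 is not one.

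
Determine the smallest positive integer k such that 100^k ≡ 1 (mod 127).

21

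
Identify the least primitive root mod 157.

5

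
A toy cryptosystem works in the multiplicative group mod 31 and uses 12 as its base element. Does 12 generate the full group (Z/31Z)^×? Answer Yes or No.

Yes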